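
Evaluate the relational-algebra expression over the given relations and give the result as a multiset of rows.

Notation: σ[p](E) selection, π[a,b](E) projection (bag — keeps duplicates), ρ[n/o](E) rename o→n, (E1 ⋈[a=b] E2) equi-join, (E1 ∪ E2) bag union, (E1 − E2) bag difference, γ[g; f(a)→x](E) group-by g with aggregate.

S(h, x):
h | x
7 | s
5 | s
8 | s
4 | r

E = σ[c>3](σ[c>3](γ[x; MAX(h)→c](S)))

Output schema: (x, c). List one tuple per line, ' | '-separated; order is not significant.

Row counts bottom-up:
  S → 4
  γ[x; MAX(h)→c](S) → 2
  σ[c>3](γ[x; MAX(h)→c](S)) → 2
  σ[c>3](σ[c>3](γ[x; MAX(h)→c](S))) → 2

== RESULT ==
x | c
r | 4
s | 8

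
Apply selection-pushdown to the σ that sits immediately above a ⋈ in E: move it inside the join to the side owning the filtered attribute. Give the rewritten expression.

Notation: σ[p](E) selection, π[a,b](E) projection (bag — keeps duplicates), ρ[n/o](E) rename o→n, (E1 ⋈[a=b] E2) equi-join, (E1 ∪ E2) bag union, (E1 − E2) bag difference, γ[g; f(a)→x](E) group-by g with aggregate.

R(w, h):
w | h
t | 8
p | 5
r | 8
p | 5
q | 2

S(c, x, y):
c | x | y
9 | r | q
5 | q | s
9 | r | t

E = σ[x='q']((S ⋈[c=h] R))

σ filters on x, owned by the left side.
E' = (σ[x='q'](S) ⋈[c=h] R)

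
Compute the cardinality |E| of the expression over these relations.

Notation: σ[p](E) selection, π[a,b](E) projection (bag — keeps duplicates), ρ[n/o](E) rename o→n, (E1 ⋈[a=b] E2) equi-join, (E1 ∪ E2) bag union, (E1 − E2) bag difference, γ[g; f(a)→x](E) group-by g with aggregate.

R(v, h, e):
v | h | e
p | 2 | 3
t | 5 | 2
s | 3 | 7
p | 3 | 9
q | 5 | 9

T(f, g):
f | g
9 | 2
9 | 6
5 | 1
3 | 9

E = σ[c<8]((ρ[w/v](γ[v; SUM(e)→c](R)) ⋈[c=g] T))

Per-node cardinality:
  R → 5
  γ[v; SUM(e)→c](R) → 4
  ρ[w/v](γ[v; SUM(e)→c](R)) → 4
  T → 4
  (ρ[w/v](γ[v; SUM(e)→c](R)) ⋈[c=g] T) → 2
  σ[c<8]((ρ[w/v](γ[v; SUM(e)→c](R)) ⋈[c=g] T)) → 1

|E| = 1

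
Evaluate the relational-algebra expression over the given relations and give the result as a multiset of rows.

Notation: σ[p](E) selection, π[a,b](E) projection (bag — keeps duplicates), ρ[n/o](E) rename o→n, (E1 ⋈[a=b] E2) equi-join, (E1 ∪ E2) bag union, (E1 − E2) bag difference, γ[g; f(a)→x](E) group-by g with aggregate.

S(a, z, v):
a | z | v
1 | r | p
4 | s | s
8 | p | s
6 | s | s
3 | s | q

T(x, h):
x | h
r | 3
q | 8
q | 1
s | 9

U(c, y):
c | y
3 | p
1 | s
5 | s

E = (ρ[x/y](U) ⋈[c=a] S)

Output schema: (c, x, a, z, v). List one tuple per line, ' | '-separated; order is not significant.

Per-node cardinality:
  U → 3
  ρ[x/y](U) → 3
  S → 5
  (ρ[x/y](U) ⋈[c=a] S) → 2

== RESULT ==
c | x | a | z | v
1 | s | 1 | r | p
3 | p | 3 | s | q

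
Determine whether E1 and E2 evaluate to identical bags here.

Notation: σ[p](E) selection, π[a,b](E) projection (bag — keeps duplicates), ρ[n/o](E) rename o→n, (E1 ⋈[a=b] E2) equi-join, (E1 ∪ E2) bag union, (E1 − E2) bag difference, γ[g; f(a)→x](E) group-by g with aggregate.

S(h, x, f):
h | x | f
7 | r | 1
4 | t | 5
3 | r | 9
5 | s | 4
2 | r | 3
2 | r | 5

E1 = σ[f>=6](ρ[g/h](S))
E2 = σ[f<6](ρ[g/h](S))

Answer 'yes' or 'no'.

E1 per-node cardinality:
  S → 6
  ρ[g/h](S) → 6
  σ[f>=6](ρ[g/h](S)) → 1
E2 per-node cardinality:
  S → 6
  ρ[g/h](S) → 6
  σ[f<6](ρ[g/h](S)) → 5

E1 result:
g | x | f
3 | r | 9
E2 result:
g | x | f
2 | r | 3
2 | r | 5
4 | t | 5
5 | s | 4
7 | r | 1
Witness: (5, 's', 4) appears 0× in E1 but 1× in E2.

no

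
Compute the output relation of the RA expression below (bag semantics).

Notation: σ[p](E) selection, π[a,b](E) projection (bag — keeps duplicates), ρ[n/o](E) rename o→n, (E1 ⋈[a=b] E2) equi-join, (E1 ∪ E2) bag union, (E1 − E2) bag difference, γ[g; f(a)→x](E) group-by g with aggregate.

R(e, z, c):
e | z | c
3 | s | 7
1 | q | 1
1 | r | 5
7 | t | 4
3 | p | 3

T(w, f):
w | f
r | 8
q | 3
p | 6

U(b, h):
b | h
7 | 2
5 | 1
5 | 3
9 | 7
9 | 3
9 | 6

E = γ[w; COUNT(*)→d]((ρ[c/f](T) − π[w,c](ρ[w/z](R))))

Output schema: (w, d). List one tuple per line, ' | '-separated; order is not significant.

Row counts bottom-up:
  T → 3
  ρ[c/f](T) → 3
  R → 5
  ρ[w/z](R) → 5
  π[w,c](ρ[w/z](R)) → 5
  (ρ[c/f](T) − π[w,c](ρ[w/z](R))) → 3
  γ[w; COUNT(*)→d]((ρ[c/f](T) − π[w,c](ρ[w/z](R)))) → 3

== RESULT ==
w | d
p | 1
q | 1
r | 1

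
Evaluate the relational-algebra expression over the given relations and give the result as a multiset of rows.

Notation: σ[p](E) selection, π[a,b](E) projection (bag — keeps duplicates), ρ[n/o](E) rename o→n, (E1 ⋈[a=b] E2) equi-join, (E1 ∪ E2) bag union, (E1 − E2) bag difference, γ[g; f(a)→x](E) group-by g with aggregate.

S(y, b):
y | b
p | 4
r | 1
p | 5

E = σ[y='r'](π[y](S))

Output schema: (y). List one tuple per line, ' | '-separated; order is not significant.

Subexpression sizes:
  S → 3
  π[y](S) → 3
  σ[y='r'](π[y](S)) → 1

== RESULT ==
y
r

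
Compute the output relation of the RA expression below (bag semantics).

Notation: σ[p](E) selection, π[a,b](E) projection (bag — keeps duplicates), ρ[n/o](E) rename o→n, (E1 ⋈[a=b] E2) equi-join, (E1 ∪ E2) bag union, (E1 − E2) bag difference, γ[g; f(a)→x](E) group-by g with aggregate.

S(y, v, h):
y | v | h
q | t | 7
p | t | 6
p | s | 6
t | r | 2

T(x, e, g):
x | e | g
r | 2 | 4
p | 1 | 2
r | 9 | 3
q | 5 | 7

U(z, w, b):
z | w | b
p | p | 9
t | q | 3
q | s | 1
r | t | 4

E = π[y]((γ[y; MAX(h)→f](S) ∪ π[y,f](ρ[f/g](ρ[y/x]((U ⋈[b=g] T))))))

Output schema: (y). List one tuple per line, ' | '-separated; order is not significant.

Row counts bottom-up:
  S → 4
  γ[y; MAX(h)→f](S) → 3
  U → 4
  T → 4
  (U ⋈[b=g] T) → 2
  ρ[y/x]((U ⋈[b=g] T)) → 2
  ρ[f/g](ρ[y/x]((U ⋈[b=g] T))) → 2
  π[y,f](ρ[f/g](ρ[y/x]((U ⋈[b=g] T)))) → 2
  (γ[y; MAX(h)→f](S) ∪ π[y,f](ρ[f/g](ρ[y/x]((U ⋈[b=g] T))))) → 5
  π[y]((γ[y; MAX(h)→f](S) ∪ π[y,f](ρ[f/g](ρ[y/x]((U ⋈[b=g] T)))))) → 5

== RESULT ==
y
p
q
r
r
t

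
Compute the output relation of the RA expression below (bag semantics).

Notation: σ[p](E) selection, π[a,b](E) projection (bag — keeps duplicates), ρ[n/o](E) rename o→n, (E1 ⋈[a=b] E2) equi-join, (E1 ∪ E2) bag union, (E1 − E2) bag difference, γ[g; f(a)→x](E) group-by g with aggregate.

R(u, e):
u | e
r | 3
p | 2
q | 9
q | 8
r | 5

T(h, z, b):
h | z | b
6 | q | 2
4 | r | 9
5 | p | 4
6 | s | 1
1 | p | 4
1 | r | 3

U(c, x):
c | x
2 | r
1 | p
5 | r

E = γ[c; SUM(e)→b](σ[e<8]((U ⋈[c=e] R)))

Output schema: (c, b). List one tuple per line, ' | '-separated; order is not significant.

Row counts bottom-up:
  U → 3
  R → 5
  (U ⋈[c=e] R) → 2
  σ[e<8]((U ⋈[c=e] R)) → 2
  γ[c; SUM(e)→b](σ[e<8]((U ⋈[c=e] R))) → 2

== RESULT ==
c | b
2 | 2
5 | 5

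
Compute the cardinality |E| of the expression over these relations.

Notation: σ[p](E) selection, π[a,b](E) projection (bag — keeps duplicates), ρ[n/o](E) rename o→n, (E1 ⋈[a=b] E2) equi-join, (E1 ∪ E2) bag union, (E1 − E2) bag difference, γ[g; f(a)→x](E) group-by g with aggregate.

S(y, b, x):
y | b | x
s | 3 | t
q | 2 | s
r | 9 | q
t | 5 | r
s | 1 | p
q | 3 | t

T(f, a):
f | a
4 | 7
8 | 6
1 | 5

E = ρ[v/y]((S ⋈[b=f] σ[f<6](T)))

Stepwise |·|:
  S → 6
  T → 3
  σ[f<6](T) → 2
  (S ⋈[b=f] σ[f<6](T)) → 1
  ρ[v/y]((S ⋈[b=f] σ[f<6](T))) → 1

|E| = 1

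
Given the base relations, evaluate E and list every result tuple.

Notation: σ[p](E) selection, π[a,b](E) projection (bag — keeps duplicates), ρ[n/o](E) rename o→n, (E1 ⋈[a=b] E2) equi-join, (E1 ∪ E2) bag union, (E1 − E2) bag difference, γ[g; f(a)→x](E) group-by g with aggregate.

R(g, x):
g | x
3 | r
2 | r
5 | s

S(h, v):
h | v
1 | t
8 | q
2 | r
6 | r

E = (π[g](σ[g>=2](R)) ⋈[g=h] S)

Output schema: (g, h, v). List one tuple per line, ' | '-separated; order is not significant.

Per-node cardinality:
  R → 3
  σ[g>=2](R) → 3
  π[g](σ[g>=2](R)) → 3
  S → 4
  (π[g](σ[g>=2](R)) ⋈[g=h] S) → 1

== RESULT ==
g | h | v
2 | 2 | r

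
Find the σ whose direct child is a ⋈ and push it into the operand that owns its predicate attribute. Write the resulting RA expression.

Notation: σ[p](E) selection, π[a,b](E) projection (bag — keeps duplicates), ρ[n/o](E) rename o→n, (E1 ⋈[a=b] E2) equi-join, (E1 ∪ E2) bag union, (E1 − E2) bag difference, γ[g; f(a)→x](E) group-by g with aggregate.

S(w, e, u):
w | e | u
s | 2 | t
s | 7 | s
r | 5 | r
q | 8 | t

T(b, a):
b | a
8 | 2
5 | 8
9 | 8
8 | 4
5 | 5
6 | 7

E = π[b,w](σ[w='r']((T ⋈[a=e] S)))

σ filters on w, owned by the right side.
E' = π[b,w]((T ⋈[a=e] σ[w='r'](S)))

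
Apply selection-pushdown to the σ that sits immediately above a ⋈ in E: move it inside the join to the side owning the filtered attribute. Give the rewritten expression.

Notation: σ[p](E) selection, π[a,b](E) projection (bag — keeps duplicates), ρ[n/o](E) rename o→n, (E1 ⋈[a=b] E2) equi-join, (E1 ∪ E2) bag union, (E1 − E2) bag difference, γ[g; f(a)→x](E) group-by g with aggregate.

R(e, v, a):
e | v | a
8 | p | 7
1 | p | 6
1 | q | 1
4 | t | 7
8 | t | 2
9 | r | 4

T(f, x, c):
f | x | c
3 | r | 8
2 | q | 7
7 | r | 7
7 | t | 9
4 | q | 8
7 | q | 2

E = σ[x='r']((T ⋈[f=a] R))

σ filters on x, owned by the left side.
E' = (σ[x='r'](T) ⋈[f=a] R)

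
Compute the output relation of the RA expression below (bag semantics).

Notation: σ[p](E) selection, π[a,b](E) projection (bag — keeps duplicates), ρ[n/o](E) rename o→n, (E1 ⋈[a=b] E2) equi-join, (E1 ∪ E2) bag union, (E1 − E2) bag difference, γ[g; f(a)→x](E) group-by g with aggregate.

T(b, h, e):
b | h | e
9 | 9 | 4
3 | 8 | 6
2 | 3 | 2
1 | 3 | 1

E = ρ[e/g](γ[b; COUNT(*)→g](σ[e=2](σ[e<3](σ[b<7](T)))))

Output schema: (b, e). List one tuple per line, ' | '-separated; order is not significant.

Row counts bottom-up:
  T → 4
  σ[b<7](T) → 3
  σ[e<3](σ[b<7](T)) → 2
  σ[e=2](σ[e<3](σ[b<7](T))) → 1
  γ[b; COUNT(*)→g](σ[e=2](σ[e<3](σ[b<7](T)))) → 1
  ρ[e/g](γ[b; COUNT(*)→g](σ[e=2](σ[e<3](σ[b<7](T))))) → 1

== RESULT ==
b | e
2 | 1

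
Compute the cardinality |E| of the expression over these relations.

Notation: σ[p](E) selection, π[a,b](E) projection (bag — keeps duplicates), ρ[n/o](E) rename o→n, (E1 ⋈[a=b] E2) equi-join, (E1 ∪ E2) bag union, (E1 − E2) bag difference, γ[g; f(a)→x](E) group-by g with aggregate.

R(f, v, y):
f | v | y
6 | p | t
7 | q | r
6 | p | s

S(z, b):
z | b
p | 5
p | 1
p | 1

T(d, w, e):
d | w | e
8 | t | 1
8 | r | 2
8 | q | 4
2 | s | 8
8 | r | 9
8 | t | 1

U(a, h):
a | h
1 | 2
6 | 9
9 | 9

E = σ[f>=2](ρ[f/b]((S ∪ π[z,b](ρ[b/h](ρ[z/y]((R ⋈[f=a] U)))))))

Stepwise |·|:
  S → 3
  R → 3
  U → 3
  (R ⋈[f=a] U) → 2
  ρ[z/y]((R ⋈[f=a] U)) → 2
  ρ[b/h](ρ[z/y]((R ⋈[f=a] U))) → 2
  π[z,b](ρ[b/h](ρ[z/y]((R ⋈[f=a] U)))) → 2
  (S ∪ π[z,b](ρ[b/h](ρ[z/y]((R ⋈[f=a] U))))) → 5
  ρ[f/b]((S ∪ π[z,b](ρ[b/h](ρ[z/y]((R ⋈[f=a] U)))))) → 5
  σ[f>=2](ρ[f/b]((S ∪ π[z,b](ρ[b/h](ρ[z/y]((R ⋈[f=a] U))))))) → 3

|E| = 3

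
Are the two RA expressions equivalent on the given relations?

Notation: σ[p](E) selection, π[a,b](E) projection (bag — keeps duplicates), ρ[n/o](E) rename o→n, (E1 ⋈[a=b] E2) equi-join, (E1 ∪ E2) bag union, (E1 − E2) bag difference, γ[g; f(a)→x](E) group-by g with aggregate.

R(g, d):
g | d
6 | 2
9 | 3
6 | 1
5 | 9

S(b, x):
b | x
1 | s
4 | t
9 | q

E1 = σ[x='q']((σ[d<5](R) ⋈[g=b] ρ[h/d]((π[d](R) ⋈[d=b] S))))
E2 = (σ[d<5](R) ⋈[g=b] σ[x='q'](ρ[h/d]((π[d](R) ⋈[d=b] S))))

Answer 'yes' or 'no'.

E1 subexpression sizes:
  R → 4
  σ[d<5](R) → 3
  R → 4
  π[d](R) → 4
  S → 3
  (π[d](R) ⋈[d=b] S) → 2
  ρ[h/d]((π[d](R) ⋈[d=b] S)) → 2
  (σ[d<5](R) ⋈[g=b] ρ[h/d]((π[d](R) ⋈[d=b] S))) → 1
  σ[x='q']((σ[d<5](R) ⋈[g=b] ρ[h/d]((π[d](R) ⋈[d=b] S)))) → 1
E2 subexpression sizes:
  R → 4
  σ[d<5](R) → 3
  R → 4
  π[d](R) → 4
  S → 3
  (π[d](R) ⋈[d=b] S) → 2
  ρ[h/d]((π[d](R) ⋈[d=b] S)) → 2
  σ[x='q'](ρ[h/d]((π[d](R) ⋈[d=b] S))) → 1
  (σ[d<5](R) ⋈[g=b] σ[x='q'](ρ[h/d]((π[d](R) ⋈[d=b] S)))) → 1

E1 and E2 produce the same multiset:
g | d | h | b | x
9 | 3 | 9 | 9 | q

yes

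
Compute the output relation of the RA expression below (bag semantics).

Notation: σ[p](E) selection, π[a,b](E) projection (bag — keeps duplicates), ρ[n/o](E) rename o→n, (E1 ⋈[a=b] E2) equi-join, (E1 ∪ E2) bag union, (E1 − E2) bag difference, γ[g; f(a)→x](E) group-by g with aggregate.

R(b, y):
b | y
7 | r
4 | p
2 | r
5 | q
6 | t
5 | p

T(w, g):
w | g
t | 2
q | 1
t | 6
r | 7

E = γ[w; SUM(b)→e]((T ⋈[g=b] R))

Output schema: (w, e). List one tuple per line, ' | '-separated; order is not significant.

Per-node cardinality:
  T → 4
  R → 6
  (T ⋈[g=b] R) → 3
  γ[w; SUM(b)→e]((T ⋈[g=b] R)) → 2

== RESULT ==
w | e
r | 7
t | 8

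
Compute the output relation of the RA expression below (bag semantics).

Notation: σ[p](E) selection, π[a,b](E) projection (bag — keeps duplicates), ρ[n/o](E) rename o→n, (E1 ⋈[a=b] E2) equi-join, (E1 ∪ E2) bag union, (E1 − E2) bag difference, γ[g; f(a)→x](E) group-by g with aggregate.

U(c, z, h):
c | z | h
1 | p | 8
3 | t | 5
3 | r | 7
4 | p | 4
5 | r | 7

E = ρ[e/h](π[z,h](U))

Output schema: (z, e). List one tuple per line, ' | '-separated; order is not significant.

Per-node cardinality:
  U → 5
  π[z,h](U) → 5
  ρ[e/h](π[z,h](U)) → 5

== RESULT ==
z | e
p | 4
p | 8
r | 7
r | 7
t | 5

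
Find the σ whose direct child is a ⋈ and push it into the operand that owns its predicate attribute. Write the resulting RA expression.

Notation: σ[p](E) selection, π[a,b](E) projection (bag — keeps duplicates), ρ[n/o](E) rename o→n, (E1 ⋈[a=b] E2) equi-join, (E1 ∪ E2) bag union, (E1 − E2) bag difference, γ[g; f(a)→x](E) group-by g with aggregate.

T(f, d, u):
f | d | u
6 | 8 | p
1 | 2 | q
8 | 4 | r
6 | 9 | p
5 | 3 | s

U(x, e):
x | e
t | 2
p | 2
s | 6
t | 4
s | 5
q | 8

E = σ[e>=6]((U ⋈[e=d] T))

σ filters on e, owned by the left side.
E' = (σ[e>=6](U) ⋈[e=d] T)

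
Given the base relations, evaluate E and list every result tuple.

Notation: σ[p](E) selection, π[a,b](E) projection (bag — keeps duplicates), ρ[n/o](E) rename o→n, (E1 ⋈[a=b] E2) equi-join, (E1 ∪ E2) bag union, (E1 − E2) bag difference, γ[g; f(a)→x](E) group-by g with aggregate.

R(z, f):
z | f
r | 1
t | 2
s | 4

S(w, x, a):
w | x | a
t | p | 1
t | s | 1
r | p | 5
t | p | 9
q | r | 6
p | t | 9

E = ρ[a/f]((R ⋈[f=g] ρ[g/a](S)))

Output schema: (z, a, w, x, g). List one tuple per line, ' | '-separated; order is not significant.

Subexpression sizes:
  R → 3
  S → 6
  ρ[g/a](S) → 6
  (R ⋈[f=g] ρ[g/a](S)) → 2
  ρ[a/f]((R ⋈[f=g] ρ[g/a](S))) → 2

== RESULT ==
z | a | w | x | g
r | 1 | t | p | 1
r | 1 | t | s | 1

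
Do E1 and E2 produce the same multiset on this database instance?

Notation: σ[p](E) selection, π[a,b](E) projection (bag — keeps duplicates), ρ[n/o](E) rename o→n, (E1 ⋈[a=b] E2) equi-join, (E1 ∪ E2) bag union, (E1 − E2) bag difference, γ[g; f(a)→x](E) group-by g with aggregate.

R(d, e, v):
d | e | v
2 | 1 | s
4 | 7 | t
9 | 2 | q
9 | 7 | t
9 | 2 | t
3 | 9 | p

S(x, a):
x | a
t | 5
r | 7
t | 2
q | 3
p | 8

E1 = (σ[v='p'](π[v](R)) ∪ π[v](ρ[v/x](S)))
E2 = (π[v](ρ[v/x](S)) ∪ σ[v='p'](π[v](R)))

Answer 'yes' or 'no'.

E1 per-node cardinality:
  R → 6
  π[v](R) → 6
  σ[v='p'](π[v](R)) → 1
  S → 5
  ρ[v/x](S) → 5
  π[v](ρ[v/x](S)) → 5
  (σ[v='p'](π[v](R)) ∪ π[v](ρ[v/x](S))) → 6
E2 per-node cardinality:
  S → 5
  ρ[v/x](S) → 5
  π[v](ρ[v/x](S)) → 5
  R → 6
  π[v](R) → 6
  σ[v='p'](π[v](R)) → 1
  (π[v](ρ[v/x](S)) ∪ σ[v='p'](π[v](R))) → 6

E1 and E2 produce the same multiset:
v
p
p
q
r
t
t

yes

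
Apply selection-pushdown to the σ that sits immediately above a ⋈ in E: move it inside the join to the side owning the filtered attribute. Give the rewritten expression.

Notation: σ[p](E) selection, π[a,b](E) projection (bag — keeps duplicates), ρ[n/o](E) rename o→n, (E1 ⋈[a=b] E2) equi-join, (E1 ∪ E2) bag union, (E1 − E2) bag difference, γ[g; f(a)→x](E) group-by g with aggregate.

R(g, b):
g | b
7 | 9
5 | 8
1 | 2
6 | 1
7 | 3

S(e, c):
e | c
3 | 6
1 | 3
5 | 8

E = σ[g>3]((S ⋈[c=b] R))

σ filters on g, owned by the right side.
E' = (S ⋈[c=b] σ[g>3](R))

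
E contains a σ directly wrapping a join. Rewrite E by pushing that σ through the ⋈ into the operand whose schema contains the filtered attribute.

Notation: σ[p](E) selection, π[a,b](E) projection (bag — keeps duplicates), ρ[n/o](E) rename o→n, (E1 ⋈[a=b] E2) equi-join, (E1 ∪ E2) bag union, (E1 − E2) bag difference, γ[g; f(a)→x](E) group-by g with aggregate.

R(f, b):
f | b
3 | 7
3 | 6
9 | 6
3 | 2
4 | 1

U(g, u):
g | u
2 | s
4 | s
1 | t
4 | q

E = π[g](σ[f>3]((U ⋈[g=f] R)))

σ filters on f, owned by the right side.
E' = π[g]((U ⋈[g=f] σ[f>3](R)))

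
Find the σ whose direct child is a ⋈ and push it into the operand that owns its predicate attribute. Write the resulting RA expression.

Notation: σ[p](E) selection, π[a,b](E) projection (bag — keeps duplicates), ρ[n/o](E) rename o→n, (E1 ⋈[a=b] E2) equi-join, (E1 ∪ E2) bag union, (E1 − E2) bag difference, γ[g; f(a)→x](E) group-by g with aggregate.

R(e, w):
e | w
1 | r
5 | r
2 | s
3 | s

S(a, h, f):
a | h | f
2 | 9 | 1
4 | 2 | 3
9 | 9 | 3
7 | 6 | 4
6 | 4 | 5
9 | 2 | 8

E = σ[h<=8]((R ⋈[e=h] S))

σ filters on h, owned by the right side.
E' = (R ⋈[e=h] σ[h<=8](S))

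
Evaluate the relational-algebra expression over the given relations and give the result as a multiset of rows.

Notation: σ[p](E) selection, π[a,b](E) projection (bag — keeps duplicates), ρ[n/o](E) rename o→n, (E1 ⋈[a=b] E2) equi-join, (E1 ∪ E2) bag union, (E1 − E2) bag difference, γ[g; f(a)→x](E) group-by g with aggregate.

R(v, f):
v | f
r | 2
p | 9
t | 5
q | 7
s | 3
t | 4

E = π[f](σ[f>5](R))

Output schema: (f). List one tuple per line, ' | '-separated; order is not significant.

Per-node cardinality:
  R → 6
  σ[f>5](R) → 2
  π[f](σ[f>5](R)) → 2

== RESULT ==
f
7
9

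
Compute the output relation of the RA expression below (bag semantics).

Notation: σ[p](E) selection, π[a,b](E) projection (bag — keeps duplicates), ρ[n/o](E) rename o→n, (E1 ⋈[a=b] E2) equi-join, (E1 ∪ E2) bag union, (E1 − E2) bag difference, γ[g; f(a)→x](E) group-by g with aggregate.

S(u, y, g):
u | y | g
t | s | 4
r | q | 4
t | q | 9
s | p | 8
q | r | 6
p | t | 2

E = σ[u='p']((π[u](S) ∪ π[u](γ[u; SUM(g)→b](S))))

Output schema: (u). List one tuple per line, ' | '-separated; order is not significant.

Stepwise |·|:
  S → 6
  π[u](S) → 6
  S → 6
  γ[u; SUM(g)→b](S) → 5
  π[u](γ[u; SUM(g)→b](S)) → 5
  (π[u](S) ∪ π[u](γ[u; SUM(g)→b](S))) → 11
  σ[u='p']((π[u](S) ∪ π[u](γ[u; SUM(g)→b](S)))) → 2

== RESULT ==
u
p
p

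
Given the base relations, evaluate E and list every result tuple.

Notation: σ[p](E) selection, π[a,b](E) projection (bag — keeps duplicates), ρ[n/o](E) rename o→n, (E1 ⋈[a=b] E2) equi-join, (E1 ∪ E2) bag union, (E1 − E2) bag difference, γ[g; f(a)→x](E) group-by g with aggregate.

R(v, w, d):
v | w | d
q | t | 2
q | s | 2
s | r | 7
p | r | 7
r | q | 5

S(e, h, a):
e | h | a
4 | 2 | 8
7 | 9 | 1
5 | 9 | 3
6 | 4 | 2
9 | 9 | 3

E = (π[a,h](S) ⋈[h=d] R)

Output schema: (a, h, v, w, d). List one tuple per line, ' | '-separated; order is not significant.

Subexpression sizes:
  S → 5
  π[a,h](S) → 5
  R → 5
  (π[a,h](S) ⋈[h=d] R) → 2

== RESULT ==
a | h | v | w | d
8 | 2 | q | s | 2
8 | 2 | q | t | 2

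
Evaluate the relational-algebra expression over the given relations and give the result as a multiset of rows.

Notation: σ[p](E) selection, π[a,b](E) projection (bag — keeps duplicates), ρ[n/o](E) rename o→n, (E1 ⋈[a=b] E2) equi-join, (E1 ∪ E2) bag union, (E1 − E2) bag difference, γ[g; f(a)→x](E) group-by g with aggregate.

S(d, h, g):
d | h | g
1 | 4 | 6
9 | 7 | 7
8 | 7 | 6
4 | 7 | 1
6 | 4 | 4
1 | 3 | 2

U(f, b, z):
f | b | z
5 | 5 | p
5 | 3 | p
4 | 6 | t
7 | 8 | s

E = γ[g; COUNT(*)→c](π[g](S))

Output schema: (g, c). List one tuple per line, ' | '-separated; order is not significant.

Row counts bottom-up:
  S → 6
  π[g](S) → 6
  γ[g; COUNT(*)→c](π[g](S)) → 5

== RESULT ==
g | c
1 | 1
2 | 1
4 | 1
6 | 2
7 | 1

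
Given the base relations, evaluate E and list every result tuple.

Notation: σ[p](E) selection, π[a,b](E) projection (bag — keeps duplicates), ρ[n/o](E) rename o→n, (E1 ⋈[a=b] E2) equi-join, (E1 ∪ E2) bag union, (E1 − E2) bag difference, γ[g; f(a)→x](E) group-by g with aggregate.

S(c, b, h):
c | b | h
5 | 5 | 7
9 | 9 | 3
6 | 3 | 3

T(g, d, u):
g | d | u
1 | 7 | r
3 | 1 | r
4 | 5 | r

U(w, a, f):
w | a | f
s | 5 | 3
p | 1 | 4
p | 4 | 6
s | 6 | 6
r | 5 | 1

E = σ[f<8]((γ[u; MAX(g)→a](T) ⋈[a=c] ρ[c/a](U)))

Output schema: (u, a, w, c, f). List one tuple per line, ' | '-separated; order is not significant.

Stepwise |·|:
  T → 3
  γ[u; MAX(g)→a](T) → 1
  U → 5
  ρ[c/a](U) → 5
  (γ[u; MAX(g)→a](T) ⋈[a=c] ρ[c/a](U)) → 1
  σ[f<8]((γ[u; MAX(g)→a](T) ⋈[a=c] ρ[c/a](U))) → 1

== RESULT ==
u | a | w | c | f
r | 4 | p | 4 | 6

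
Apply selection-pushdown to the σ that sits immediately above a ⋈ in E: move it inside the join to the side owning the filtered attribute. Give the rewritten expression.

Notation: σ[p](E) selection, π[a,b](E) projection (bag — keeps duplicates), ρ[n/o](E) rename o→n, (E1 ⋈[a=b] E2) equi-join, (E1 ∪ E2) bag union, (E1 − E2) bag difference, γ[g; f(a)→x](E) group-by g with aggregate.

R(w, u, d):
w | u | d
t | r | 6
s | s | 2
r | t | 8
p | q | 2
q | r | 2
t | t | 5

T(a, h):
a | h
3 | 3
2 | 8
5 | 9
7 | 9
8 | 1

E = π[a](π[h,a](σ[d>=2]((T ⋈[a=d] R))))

σ filters on d, owned by the right side.
E' = π[a](π[h,a]((T ⋈[a=d] σ[d>=2](R))))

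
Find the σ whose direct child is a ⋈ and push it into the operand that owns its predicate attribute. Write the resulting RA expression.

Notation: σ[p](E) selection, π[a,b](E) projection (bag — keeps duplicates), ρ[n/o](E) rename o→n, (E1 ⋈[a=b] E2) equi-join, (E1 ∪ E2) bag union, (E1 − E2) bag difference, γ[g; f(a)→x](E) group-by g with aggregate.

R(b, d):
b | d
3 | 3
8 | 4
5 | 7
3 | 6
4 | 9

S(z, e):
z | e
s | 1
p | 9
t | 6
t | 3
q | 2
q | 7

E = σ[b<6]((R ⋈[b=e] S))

σ filters on b, owned by the left side.
E' = (σ[b<6](R) ⋈[b=e] S)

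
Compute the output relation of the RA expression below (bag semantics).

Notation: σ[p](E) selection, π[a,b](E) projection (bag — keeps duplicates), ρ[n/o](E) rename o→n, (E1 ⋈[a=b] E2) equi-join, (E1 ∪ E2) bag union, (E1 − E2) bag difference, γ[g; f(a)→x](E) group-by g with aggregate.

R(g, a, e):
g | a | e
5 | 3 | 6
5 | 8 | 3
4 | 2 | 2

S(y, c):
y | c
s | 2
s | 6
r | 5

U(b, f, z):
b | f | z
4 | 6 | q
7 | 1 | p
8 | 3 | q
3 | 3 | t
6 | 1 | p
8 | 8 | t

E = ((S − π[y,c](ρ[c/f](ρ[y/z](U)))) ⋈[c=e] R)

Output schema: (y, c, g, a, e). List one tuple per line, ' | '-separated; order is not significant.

Per-node cardinality:
  S → 3
  U → 6
  ρ[y/z](U) → 6
  ρ[c/f](ρ[y/z](U)) → 6
  π[y,c](ρ[c/f](ρ[y/z](U))) → 6
  (S − π[y,c](ρ[c/f](ρ[y/z](U)))) → 3
  R → 3
  ((S − π[y,c](ρ[c/f](ρ[y/z](U)))) ⋈[c=e] R) → 2

== RESULT ==
y | c | g | a | e
s | 2 | 4 | 2 | 2
s | 6 | 5 | 3 | 6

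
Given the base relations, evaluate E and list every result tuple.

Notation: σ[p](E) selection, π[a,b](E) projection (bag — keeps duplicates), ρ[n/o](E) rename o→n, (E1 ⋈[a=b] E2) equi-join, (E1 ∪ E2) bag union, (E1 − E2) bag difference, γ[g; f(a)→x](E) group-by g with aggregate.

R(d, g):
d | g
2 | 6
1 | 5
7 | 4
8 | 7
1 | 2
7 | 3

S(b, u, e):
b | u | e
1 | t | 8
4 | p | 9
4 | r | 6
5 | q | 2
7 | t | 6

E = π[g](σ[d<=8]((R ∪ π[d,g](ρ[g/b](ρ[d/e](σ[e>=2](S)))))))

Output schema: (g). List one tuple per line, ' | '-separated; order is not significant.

Row counts bottom-up:
  R → 6
  S → 5
  σ[e>=2](S) → 5
  ρ[d/e](σ[e>=2](S)) → 5
  ρ[g/b](ρ[d/e](σ[e>=2](S))) → 5
  π[d,g](ρ[g/b](ρ[d/e](σ[e>=2](S)))) → 5
  (R ∪ π[d,g](ρ[g/b](ρ[d/e](σ[e>=2](S))))) → 11
  σ[d<=8]((R ∪ π[d,g](ρ[g/b](ρ[d/e](σ[e>=2](S)))))) → 10
  π[g](σ[d<=8]((R ∪ π[d,g](ρ[g/b](ρ[d/e](σ[e>=2](S))))))) → 10

== RESULT ==
g
1
2
3
4
4
5
5
6
7
7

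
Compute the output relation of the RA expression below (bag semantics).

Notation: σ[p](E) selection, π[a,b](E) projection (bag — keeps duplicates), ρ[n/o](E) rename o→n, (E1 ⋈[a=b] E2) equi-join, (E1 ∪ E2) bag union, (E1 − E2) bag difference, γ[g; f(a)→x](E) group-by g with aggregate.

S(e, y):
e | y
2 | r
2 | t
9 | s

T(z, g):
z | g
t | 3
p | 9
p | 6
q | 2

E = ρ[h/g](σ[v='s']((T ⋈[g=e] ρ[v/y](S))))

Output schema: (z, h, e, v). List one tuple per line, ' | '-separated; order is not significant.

Stepwise |·|:
  T → 4
  S → 3
  ρ[v/y](S) → 3
  (T ⋈[g=e] ρ[v/y](S)) → 3
  σ[v='s']((T ⋈[g=e] ρ[v/y](S))) → 1
  ρ[h/g](σ[v='s']((T ⋈[g=e] ρ[v/y](S)))) → 1

== RESULT ==
z | h | e | v
p | 9 | 9 | s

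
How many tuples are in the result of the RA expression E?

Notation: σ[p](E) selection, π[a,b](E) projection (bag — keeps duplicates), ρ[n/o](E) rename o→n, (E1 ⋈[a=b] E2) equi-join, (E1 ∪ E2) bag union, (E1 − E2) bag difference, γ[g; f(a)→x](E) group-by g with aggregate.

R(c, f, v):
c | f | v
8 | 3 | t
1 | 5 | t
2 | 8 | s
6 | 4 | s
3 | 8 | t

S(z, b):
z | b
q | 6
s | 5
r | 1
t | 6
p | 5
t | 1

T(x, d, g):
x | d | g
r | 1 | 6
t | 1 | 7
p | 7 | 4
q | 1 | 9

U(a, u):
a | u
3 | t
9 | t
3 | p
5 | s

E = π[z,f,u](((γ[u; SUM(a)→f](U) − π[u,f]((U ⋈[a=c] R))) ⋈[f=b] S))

Per-node cardinality:
  U → 4
  γ[u; SUM(a)→f](U) → 3
  U → 4
  R → 5
  (U ⋈[a=c] R) → 2
  π[u,f]((U ⋈[a=c] R)) → 2
  (γ[u; SUM(a)→f](U) − π[u,f]((U ⋈[a=c] R))) → 3
  S → 6
  ((γ[u; SUM(a)→f](U) − π[u,f]((U ⋈[a=c] R))) ⋈[f=b] S) → 2
  π[z,f,u](((γ[u; SUM(a)→f](U) − π[u,f]((U ⋈[a=c] R))) ⋈[f=b] S)) → 2

|E| = 2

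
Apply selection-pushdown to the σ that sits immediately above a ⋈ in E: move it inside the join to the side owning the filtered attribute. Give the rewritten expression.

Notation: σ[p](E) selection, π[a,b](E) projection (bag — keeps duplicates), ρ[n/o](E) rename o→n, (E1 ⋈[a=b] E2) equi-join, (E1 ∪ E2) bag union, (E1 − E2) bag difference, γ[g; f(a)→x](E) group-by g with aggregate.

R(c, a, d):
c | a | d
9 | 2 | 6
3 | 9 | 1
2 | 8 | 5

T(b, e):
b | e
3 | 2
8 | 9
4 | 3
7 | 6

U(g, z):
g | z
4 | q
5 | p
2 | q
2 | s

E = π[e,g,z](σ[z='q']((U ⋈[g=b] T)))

σ filters on z, owned by the left side.
E' = π[e,g,z]((σ[z='q'](U) ⋈[g=b] T))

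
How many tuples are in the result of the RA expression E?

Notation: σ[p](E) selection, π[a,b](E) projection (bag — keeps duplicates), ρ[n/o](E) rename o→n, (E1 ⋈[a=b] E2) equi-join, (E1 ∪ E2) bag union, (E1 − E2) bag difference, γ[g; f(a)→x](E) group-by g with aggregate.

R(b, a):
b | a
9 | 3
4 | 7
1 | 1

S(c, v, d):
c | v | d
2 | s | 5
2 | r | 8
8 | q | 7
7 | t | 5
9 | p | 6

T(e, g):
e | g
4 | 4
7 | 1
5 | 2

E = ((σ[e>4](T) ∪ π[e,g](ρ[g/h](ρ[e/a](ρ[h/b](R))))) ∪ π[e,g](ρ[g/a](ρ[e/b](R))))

Per-node cardinality:
  T → 3
  σ[e>4](T) → 2
  R → 3
  ρ[h/b](R) → 3
  ρ[e/a](ρ[h/b](R)) → 3
  ρ[g/h](ρ[e/a](ρ[h/b](R))) → 3
  π[e,g](ρ[g/h](ρ[e/a](ρ[h/b](R)))) → 3
  (σ[e>4](T) ∪ π[e,g](ρ[g/h](ρ[e/a](ρ[h/b](R))))) → 5
  R → 3
  ρ[e/b](R) → 3
  ρ[g/a](ρ[e/b](R)) → 3
  π[e,g](ρ[g/a](ρ[e/b](R))) → 3
  ((σ[e>4](T) ∪ π[e,g](ρ[g/h](ρ[e/a](ρ[h/b](R))))) ∪ π[e,g](ρ[g/a](ρ[e/b](R)))) → 8

|E| = 8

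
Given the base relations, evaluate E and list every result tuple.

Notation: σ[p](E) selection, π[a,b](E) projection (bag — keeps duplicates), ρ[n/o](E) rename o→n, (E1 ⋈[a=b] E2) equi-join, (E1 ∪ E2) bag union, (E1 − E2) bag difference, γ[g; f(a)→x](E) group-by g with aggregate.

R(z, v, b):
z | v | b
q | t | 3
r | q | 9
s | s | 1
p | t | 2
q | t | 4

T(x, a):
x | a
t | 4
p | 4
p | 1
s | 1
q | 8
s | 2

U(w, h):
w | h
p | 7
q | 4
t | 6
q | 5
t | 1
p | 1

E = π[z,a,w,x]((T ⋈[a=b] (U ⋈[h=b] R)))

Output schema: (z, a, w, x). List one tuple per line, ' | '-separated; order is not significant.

Stepwise |·|:
  T → 6
  U → 6
  R → 5
  (U ⋈[h=b] R) → 3
  (T ⋈[a=b] (U ⋈[h=b] R)) → 6
  π[z,a,w,x]((T ⋈[a=b] (U ⋈[h=b] R))) → 6

== RESULT ==
z | a | w | x
q | 4 | q | p
q | 4 | q | t
s | 1 | p | p
s | 1 | p | s
s | 1 | t | p
s | 1 | t | s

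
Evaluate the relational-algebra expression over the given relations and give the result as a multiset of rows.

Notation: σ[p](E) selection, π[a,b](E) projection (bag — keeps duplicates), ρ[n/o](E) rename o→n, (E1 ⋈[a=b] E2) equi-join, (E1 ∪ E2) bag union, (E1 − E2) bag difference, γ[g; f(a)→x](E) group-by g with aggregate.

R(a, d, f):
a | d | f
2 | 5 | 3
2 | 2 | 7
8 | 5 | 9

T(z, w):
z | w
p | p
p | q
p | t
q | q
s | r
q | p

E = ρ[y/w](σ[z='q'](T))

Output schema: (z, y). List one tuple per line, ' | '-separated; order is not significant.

Per-node cardinality:
  T → 6
  σ[z='q'](T) → 2
  ρ[y/w](σ[z='q'](T)) → 2

== RESULT ==
z | y
q | p
q | q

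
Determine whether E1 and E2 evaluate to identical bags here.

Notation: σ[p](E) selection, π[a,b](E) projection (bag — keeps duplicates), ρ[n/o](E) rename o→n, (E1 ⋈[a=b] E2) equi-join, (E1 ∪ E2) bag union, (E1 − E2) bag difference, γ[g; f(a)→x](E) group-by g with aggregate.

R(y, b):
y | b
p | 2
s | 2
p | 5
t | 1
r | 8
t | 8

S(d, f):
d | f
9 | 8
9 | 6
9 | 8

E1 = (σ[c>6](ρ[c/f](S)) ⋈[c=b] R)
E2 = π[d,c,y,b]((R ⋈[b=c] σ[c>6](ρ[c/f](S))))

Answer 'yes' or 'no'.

E1 stepwise |·|:
  S → 3
  ρ[c/f](S) → 3
  σ[c>6](ρ[c/f](S)) → 2
  R → 6
  (σ[c>6](ρ[c/f](S)) ⋈[c=b] R) → 4
E2 stepwise |·|:
  R → 6
  S → 3
  ρ[c/f](S) → 3
  σ[c>6](ρ[c/f](S)) → 2
  (R ⋈[b=c] σ[c>6](ρ[c/f](S))) → 4
  π[d,c,y,b]((R ⋈[b=c] σ[c>6](ρ[c/f](S)))) → 4

E1 and E2 produce the same multiset:
d | c | y | b
9 | 8 | r | 8
9 | 8 | r | 8
9 | 8 | t | 8
9 | 8 | t | 8

yes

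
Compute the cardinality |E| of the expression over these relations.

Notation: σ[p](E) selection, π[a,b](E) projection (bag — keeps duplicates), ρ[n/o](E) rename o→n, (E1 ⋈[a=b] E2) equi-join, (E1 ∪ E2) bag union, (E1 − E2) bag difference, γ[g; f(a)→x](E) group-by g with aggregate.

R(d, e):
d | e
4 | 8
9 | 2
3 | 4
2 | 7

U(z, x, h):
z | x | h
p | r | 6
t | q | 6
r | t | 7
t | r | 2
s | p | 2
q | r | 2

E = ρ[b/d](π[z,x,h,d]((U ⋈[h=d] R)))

Per-node cardinality:
  U → 6
  R → 4
  (U ⋈[h=d] R) → 3
  π[z,x,h,d]((U ⋈[h=d] R)) → 3
  ρ[b/d](π[z,x,h,d]((U ⋈[h=d] R))) → 3

|E| = 3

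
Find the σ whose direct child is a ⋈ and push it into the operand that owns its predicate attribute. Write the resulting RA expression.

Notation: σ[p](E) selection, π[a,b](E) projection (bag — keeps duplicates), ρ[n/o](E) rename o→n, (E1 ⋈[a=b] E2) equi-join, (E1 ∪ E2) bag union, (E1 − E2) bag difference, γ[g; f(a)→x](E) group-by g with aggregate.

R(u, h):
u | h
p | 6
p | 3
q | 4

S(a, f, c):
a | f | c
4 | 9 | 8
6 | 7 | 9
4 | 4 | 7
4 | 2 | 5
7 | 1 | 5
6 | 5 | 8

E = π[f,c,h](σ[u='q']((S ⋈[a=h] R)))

σ filters on u, owned by the right side.
E' = π[f,c,h]((S ⋈[a=h] σ[u='q'](R)))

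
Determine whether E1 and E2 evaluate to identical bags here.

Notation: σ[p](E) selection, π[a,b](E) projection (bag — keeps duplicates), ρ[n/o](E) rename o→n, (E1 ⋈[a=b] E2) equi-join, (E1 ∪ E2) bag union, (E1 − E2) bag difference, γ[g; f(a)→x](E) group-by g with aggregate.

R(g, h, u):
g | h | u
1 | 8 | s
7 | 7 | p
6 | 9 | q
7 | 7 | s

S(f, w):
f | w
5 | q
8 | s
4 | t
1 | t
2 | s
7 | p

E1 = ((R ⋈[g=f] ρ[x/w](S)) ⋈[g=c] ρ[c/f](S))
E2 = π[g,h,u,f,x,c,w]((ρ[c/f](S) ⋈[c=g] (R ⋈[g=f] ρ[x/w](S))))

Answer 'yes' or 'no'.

E1 row counts bottom-up:
  R → 4
  S → 6
  ρ[x/w](S) → 6
  (R ⋈[g=f] ρ[x/w](S)) → 3
  S → 6
  ρ[c/f](S) → 6
  ((R ⋈[g=f] ρ[x/w](S)) ⋈[g=c] ρ[c/f](S)) → 3
E2 row counts bottom-up:
  S → 6
  ρ[c/f](S) → 6
  R → 4
  S → 6
  ρ[x/w](S) → 6
  (R ⋈[g=f] ρ[x/w](S)) → 3
  (ρ[c/f](S) ⋈[c=g] (R ⋈[g=f] ρ[x/w](S))) → 3
  π[g,h,u,f,x,c,w]((ρ[c/f](S) ⋈[c=g] (R ⋈[g=f] ρ[x/w](S)))) → 3

E1 and E2 produce the same multiset:
g | h | u | f | x | c | w
1 | 8 | s | 1 | t | 1 | t
7 | 7 | p | 7 | p | 7 | p
7 | 7 | s | 7 | p | 7 | p

yes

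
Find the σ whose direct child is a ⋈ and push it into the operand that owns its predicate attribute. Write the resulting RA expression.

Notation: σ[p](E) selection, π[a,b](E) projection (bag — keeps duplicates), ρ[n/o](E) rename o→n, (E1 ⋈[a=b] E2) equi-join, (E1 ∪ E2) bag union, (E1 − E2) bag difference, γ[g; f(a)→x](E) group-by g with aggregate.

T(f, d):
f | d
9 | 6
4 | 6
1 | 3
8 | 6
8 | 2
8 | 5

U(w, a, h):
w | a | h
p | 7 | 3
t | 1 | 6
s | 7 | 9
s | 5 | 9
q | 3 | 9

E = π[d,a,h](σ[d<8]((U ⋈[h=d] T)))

σ filters on d, owned by the right side.
E' = π[d,a,h]((U ⋈[h=d] σ[d<8](T)))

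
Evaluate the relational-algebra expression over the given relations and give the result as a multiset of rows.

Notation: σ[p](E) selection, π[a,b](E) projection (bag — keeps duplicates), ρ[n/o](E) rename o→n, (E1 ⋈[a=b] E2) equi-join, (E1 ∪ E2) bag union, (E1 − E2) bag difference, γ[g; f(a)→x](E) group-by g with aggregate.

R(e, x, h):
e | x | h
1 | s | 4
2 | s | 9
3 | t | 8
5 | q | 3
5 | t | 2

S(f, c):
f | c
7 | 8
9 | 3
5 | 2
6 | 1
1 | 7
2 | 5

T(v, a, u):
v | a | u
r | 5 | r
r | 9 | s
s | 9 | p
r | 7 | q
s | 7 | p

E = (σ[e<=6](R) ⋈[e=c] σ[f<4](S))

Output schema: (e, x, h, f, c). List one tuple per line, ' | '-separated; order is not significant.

Row counts bottom-up:
  R → 5
  σ[e<=6](R) → 5
  S → 6
  σ[f<4](S) → 2
  (σ[e<=6](R) ⋈[e=c] σ[f<4](S)) → 2

== RESULT ==
e | x | h | f | c
5 | q | 3 | 2 | 5
5 | t | 2 | 2 | 5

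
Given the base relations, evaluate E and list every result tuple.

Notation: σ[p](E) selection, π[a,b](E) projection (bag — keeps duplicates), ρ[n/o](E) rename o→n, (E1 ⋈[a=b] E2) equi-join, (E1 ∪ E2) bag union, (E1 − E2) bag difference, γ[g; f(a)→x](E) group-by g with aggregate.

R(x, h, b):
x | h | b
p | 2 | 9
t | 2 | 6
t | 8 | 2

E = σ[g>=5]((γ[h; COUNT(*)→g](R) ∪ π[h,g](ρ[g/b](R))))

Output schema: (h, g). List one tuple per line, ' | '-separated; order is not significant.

Stepwise |·|:
  R → 3
  γ[h; COUNT(*)→g](R) → 2
  R → 3
  ρ[g/b](R) → 3
  π[h,g](ρ[g/b](R)) → 3
  (γ[h; COUNT(*)→g](R) ∪ π[h,g](ρ[g/b](R))) → 5
  σ[g>=5]((γ[h; COUNT(*)→g](R) ∪ π[h,g](ρ[g/b](R)))) → 2

== RESULT ==
h | g
2 | 6
2 | 9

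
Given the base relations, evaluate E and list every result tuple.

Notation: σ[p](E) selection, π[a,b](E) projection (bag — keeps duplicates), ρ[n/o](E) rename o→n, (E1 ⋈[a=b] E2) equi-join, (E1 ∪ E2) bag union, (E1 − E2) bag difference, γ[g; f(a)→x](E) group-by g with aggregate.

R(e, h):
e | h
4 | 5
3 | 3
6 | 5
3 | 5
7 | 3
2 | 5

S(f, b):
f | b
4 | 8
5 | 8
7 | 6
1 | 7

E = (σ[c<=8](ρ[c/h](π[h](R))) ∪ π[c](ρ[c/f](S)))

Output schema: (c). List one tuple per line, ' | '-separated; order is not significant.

Row counts bottom-up:
  R → 6
  π[h](R) → 6
  ρ[c/h](π[h](R)) → 6
  σ[c<=8](ρ[c/h](π[h](R))) → 6
  S → 4
  ρ[c/f](S) → 4
  π[c](ρ[c/f](S)) → 4
  (σ[c<=8](ρ[c/h](π[h](R))) ∪ π[c](ρ[c/f](S))) → 10

== RESULT ==
c
1
3
3
4
5
5
5
5
5
7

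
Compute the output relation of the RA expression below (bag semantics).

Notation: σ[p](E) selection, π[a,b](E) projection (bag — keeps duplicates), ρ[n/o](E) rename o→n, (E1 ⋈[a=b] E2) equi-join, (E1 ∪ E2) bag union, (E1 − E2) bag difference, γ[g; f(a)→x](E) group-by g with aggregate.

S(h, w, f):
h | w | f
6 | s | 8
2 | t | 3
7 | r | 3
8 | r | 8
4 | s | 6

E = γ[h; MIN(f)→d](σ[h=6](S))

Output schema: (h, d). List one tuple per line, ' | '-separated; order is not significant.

Row counts bottom-up:
  S → 5
  σ[h=6](S) → 1
  γ[h; MIN(f)→d](σ[h=6](S)) → 1

== RESULT ==
h | d
6 | 8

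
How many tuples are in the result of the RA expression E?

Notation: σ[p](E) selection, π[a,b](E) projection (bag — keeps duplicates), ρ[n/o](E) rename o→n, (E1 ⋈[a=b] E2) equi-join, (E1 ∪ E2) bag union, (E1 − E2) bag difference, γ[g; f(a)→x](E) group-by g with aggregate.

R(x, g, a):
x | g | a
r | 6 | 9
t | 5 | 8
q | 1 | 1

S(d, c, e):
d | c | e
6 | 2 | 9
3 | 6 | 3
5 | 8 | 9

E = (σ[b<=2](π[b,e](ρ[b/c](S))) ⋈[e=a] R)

Subexpression sizes:
  S → 3
  ρ[b/c](S) → 3
  π[b,e](ρ[b/c](S)) → 3
  σ[b<=2](π[b,e](ρ[b/c](S))) → 1
  R → 3
  (σ[b<=2](π[b,e](ρ[b/c](S))) ⋈[e=a] R) → 1

|E| = 1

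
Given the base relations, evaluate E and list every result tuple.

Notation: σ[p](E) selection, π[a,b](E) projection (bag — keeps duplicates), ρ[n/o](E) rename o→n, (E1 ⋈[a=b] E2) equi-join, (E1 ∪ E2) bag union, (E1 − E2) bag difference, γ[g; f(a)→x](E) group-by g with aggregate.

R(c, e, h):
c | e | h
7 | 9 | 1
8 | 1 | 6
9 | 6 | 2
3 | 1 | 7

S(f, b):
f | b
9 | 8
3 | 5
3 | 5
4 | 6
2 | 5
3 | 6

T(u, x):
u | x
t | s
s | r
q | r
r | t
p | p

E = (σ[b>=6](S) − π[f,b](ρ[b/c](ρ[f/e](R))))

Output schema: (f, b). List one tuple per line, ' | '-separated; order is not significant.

Subexpression sizes:
  S → 6
  σ[b>=6](S) → 3
  R → 4
  ρ[f/e](R) → 4
  ρ[b/c](ρ[f/e](R)) → 4
  π[f,b](ρ[b/c](ρ[f/e](R))) → 4
  (σ[b>=6](S) − π[f,b](ρ[b/c](ρ[f/e](R)))) → 3

== RESULT ==
f | b
3 | 6
4 | 6
9 | 8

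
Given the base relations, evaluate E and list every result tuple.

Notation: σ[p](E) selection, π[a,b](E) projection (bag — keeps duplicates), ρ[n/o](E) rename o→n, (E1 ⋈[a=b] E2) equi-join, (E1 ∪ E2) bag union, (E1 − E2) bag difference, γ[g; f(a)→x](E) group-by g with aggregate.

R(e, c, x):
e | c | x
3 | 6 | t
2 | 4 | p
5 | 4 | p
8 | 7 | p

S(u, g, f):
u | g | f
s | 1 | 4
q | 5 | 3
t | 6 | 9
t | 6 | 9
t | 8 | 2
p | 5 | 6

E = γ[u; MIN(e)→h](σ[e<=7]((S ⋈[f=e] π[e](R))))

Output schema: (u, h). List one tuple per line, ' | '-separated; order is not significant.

Stepwise |·|:
  S → 6
  R → 4
  π[e](R) → 4
  (S ⋈[f=e] π[e](R)) → 2
  σ[e<=7]((S ⋈[f=e] π[e](R))) → 2
  γ[u; MIN(e)→h](σ[e<=7]((S ⋈[f=e] π[e](R)))) → 2

== RESULT ==
u | h
q | 3
t | 2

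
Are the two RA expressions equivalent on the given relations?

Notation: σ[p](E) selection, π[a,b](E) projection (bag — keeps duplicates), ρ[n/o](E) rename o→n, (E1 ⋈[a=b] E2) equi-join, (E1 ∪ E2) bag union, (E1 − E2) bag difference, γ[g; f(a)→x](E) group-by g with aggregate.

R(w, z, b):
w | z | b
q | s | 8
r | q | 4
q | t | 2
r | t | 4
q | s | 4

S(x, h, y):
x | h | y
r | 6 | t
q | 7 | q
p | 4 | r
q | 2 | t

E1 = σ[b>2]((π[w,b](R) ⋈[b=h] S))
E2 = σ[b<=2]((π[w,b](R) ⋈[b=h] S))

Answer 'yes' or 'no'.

E1 stepwise |·|:
  R → 5
  π[w,b](R) → 5
  S → 4
  (π[w,b](R) ⋈[b=h] S) → 4
  σ[b>2]((π[w,b](R) ⋈[b=h] S)) → 3
E2 stepwise |·|:
  R → 5
  π[w,b](R) → 5
  S → 4
  (π[w,b](R) ⋈[b=h] S) → 4
  σ[b<=2]((π[w,b](R) ⋈[b=h] S)) → 1

E1 result:
w | b | x | h | y
q | 4 | p | 4 | r
r | 4 | p | 4 | r
r | 4 | p | 4 | r
E2 result:
w | b | x | h | y
q | 2 | q | 2 | t
Witness: ('q', 4, 'p', 4, 'r') appears 1× in E1 but 0× in E2.

no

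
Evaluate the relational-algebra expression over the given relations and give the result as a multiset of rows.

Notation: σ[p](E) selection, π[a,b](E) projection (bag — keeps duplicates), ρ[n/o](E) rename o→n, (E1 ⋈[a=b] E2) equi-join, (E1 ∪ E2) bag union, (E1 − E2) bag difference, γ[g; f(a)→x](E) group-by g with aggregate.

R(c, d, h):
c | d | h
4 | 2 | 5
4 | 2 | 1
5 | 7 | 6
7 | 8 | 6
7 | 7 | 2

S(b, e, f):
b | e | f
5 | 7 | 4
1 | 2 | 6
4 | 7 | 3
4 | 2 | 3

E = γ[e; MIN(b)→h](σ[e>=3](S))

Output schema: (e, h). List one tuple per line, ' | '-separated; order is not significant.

Row counts bottom-up:
  S → 4
  σ[e>=3](S) → 2
  γ[e; MIN(b)→h](σ[e>=3](S)) → 1

== RESULT ==
e | h
7 | 4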